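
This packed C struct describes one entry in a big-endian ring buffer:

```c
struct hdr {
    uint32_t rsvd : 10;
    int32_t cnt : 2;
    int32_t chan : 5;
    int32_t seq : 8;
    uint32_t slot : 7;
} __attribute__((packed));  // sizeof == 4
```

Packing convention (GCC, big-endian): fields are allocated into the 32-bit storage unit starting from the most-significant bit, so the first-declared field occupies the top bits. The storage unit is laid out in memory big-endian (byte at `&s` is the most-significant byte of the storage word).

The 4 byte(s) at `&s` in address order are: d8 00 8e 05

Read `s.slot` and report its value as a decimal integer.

5

[0]=0xd8 [1]=0x00 [2]=0x8e [3]=0x05 (big-endian) → word 0xd8008e05
rsvd [22+:10] = (word>>22) & 0x3ff = 864
cnt [20+:2] = (word>>20) & 0x3 = 0
chan [15+:5] = (word>>15) & 0x1f = 1
seq [7+:8] = (word>>7) & 0xff = 28
slot [0+:7] = (word>>0) & 0x7f = 5  ←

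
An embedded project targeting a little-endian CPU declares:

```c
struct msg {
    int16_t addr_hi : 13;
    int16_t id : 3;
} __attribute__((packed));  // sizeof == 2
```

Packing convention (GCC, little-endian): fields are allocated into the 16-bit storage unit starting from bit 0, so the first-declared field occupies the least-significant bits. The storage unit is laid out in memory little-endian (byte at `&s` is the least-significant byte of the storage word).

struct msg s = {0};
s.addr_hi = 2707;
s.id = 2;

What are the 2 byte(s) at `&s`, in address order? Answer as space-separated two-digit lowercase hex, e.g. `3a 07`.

93 4a

addr_hi (13b) val=2707 bits=0xa93 at bit 0: 0x0a93
id (3b) val=2 bits=0x2 at bit 13: 0x4a93
word = 0x4a93 → little-endian bytes:
  [0]=0x93  [1]=0x4a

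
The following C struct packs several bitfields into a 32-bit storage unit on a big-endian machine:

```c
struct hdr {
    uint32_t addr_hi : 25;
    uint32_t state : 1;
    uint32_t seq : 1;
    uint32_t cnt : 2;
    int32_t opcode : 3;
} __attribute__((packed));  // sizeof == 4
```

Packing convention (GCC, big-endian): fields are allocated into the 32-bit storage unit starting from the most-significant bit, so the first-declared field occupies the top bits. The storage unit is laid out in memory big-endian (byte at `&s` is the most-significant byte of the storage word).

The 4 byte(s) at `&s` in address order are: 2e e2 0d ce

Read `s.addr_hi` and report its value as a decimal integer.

[0]=0x2e [1]=0xe2 [2]=0x0d [3]=0xce (big-endian) → word 0x2ee20dce
addr_hi:25 @ bit 7 → (0x2ee20dce>>7)&0x1ffffff = 0x5dc41b  ←
state:1 @ bit 6 → (0x2ee20dce>>6)&0x1 = 0x1
seq:1 @ bit 5 → (0x2ee20dce>>5)&0x1 = 0x0
cnt:2 @ bit 3 → (0x2ee20dce>>3)&0x3 = 0x1
opcode:3 @ bit 0 → (0x2ee20dce>>0)&0x7 = 0x6

6145051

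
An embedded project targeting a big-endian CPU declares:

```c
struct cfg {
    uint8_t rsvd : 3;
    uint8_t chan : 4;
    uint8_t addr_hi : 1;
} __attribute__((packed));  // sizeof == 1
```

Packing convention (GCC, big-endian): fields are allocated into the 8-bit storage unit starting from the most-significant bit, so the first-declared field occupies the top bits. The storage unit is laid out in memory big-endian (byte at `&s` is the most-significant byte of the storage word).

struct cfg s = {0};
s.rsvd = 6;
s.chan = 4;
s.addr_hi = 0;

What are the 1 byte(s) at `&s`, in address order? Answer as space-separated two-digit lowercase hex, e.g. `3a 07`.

c8

[5+:3] rsvd=6 & 0x7 = 0x6; word=0xc0
[1+:4] chan=4 & 0xf = 0x4; word=0xc8
[0+:1] addr_hi=0 & 0x1 = 0x0; word=0xc8
word = 0xc8 → big-endian bytes:
  [0]=0xc8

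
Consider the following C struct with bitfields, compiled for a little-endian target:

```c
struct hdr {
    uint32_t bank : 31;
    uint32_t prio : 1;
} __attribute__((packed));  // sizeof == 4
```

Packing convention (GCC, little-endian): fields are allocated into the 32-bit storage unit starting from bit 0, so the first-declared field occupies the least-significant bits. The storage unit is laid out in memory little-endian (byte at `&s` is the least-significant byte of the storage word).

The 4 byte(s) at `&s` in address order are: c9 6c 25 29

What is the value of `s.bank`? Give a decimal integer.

690318537

[0]=0xc9 [1]=0x6c [2]=0x25 [3]=0x29 (little-endian) → word 0x29256cc9
bank:31 @ bit 0 → (0x29256cc9>>0)&0x7fffffff = 0x29256cc9  ←
prio:1 @ bit 31 → (0x29256cc9>>31)&0x1 = 0x0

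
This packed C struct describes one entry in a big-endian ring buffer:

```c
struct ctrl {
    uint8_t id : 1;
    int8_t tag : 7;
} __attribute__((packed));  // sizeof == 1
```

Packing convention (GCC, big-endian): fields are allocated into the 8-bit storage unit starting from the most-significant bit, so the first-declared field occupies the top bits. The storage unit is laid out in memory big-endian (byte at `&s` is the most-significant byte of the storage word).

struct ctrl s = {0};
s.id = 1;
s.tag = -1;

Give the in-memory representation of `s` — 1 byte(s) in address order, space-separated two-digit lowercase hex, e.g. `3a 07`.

[7+:1] id=1 & 0x1 = 0x1; word=0x80
[0+:7] tag=-1 & 0x7f = 0x7f; word=0xff
word = 0xff → big-endian bytes:
  [0]=0xff

ff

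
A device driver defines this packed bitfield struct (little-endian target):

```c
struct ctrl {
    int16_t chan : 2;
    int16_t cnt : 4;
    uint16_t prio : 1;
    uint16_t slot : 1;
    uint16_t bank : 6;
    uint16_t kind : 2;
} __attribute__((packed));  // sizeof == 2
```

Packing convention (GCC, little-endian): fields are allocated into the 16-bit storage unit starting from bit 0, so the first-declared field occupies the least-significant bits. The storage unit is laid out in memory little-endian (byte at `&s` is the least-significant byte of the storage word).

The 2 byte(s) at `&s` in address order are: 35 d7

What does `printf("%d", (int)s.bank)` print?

[0]=0x35 [1]=0xd7 (little-endian) → word 0xd735
chan:2 @ bit 0 → (0xd735>>0)&0x3 = 0x1
cnt:4 @ bit 2 → (0xd735>>2)&0xf = 0xd
prio:1 @ bit 6 → (0xd735>>6)&0x1 = 0x0
slot:1 @ bit 7 → (0xd735>>7)&0x1 = 0x0
bank:6 @ bit 8 → (0xd735>>8)&0x3f = 0x17  ←
kind:2 @ bit 14 → (0xd735>>14)&0x3 = 0x3

23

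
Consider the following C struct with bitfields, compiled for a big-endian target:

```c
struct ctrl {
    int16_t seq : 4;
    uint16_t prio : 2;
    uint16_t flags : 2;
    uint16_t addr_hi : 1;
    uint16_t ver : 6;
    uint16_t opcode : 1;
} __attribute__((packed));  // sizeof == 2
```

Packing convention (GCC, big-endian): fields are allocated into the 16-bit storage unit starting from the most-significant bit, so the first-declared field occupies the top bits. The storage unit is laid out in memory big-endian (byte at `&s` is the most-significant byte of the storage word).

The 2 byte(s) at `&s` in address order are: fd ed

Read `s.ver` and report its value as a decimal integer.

54

[0]=0xfd [1]=0xed (big-endian) → word 0xfded
seq [12+:4] = (word>>12) & 0xf = 15
prio [10+:2] = (word>>10) & 0x3 = 3
flags [8+:2] = (word>>8) & 0x3 = 1
addr_hi [7+:1] = (word>>7) & 0x1 = 1
ver [1+:6] = (word>>1) & 0x3f = 54  ←
opcode [0+:1] = (word>>0) & 0x1 = 1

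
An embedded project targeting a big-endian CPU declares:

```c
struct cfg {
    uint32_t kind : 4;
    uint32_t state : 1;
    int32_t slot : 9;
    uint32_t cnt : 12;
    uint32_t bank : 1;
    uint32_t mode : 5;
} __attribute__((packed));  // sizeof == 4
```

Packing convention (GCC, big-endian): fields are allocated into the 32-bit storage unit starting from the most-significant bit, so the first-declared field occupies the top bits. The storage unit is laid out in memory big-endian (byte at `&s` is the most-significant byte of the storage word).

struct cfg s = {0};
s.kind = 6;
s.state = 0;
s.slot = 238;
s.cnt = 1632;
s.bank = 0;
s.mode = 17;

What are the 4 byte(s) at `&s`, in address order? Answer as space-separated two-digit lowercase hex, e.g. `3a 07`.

63 b9 98 11

[28+:4] kind=6 & 0xf = 0x6; word=0x60000000
[27+:1] state=0 & 0x1 = 0x0; word=0x60000000
[18+:9] slot=238 & 0x1ff = 0xee; word=0x63b80000
[6+:12] cnt=1632 & 0xfff = 0x660; word=0x63b99800
[5+:1] bank=0 & 0x1 = 0x0; word=0x63b99800
[0+:5] mode=17 & 0x1f = 0x11; word=0x63b99811
word = 0x63b99811 → big-endian bytes:
  [0]=0x63  [1]=0xb9  [2]=0x98  [3]=0x11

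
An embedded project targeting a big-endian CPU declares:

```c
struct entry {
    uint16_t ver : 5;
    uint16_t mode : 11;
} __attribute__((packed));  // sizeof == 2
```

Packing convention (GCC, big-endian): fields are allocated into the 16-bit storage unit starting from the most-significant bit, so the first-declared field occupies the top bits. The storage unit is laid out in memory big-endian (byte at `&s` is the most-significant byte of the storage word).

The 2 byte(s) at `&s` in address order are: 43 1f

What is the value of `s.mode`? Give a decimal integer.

[0]=0x43 [1]=0x1f (big-endian) → word 0x431f
ver:5 @ bit 11 → (0x431f>>11)&0x1f = 0x8
mode:11 @ bit 0 → (0x431f>>0)&0x7ff = 0x31f  ←

799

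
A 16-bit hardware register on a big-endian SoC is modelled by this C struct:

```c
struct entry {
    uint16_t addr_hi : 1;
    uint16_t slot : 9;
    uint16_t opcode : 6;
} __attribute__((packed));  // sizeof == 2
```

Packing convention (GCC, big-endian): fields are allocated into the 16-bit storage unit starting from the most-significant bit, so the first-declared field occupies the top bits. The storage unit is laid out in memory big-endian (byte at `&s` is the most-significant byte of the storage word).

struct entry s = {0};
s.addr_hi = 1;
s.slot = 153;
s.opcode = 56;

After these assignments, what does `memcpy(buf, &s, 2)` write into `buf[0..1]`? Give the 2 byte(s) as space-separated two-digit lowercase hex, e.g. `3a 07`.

a6 78

addr_hi (1b) val=1 bits=0x1 at bit 15: 0x8000
slot (9b) val=153 bits=0x99 at bit 6: 0xa640
opcode (6b) val=56 bits=0x38 at bit 0: 0xa678
word = 0xa678 → big-endian bytes:
  [0]=0xa6  [1]=0x78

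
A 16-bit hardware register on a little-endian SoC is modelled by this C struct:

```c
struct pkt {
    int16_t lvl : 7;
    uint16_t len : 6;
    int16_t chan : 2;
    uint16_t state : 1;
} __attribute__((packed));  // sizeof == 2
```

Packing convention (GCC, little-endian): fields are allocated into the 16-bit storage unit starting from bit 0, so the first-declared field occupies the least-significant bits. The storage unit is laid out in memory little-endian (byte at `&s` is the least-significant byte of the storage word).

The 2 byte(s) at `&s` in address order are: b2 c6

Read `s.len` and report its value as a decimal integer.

13

[0]=0xb2 [1]=0xc6 (little-endian) → word 0xc6b2
lvl [0+:7] = (word>>0) & 0x7f = 50
len [7+:6] = (word>>7) & 0x3f = 13  ←
chan [13+:2] = (word>>13) & 0x3 = 2
state [15+:1] = (word>>15) & 0x1 = 1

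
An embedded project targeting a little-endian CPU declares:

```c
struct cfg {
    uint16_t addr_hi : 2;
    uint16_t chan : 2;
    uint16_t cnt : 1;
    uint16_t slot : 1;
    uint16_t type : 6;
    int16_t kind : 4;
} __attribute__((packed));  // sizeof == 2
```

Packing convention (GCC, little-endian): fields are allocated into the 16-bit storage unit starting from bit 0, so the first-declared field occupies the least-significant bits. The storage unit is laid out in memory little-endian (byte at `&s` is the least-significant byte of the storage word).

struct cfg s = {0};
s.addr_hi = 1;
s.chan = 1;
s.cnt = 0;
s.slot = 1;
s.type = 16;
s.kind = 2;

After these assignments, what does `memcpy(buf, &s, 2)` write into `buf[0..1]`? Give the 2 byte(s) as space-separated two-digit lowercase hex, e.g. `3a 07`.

25 24

[0+:2] addr_hi=1 & 0x3 = 0x1; word=0x0001
[2+:2] chan=1 & 0x3 = 0x1; word=0x0005
[4+:1] cnt=0 & 0x1 = 0x0; word=0x0005
[5+:1] slot=1 & 0x1 = 0x1; word=0x0025
[6+:6] type=16 & 0x3f = 0x10; word=0x0425
[12+:4] kind=2 & 0xf = 0x2; word=0x2425
word = 0x2425 → little-endian bytes:
  [0]=0x25  [1]=0x24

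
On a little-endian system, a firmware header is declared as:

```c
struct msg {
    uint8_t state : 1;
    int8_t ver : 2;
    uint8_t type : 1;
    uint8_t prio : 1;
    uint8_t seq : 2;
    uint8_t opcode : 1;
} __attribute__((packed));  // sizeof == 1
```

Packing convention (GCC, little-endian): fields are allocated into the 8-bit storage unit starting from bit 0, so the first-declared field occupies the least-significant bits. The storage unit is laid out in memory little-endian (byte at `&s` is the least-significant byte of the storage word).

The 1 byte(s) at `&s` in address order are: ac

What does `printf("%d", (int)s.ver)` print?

[0]=0xac (little-endian) → word 0xac
state:1 @ bit 0 → (0xac>>0)&0x1 = 0x0
ver:2 @ bit 1 → (0xac>>1)&0x3 = 0x2  ←
type:1 @ bit 3 → (0xac>>3)&0x1 = 0x1
prio:1 @ bit 4 → (0xac>>4)&0x1 = 0x0
seq:2 @ bit 5 → (0xac>>5)&0x3 = 0x1
opcode:1 @ bit 7 → (0xac>>7)&0x1 = 0x1
ver signed 2b, MSB=1: 2 - 4 = -2

-2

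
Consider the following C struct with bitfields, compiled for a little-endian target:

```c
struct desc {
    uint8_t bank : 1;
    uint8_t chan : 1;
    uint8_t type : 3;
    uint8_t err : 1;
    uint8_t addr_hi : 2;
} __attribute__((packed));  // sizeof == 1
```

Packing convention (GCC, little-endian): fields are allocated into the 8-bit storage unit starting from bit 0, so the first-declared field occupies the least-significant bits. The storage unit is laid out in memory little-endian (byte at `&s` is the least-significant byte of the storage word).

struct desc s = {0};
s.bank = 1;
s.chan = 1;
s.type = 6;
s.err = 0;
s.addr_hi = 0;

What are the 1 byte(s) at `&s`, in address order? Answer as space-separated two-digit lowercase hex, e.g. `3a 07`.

bank (1b) val=1 bits=0x1 at bit 0: 0x01
chan (1b) val=1 bits=0x1 at bit 1: 0x03
type (3b) val=6 bits=0x6 at bit 2: 0x1b
err (1b) val=0 bits=0x0 at bit 5: 0x1b
addr_hi (2b) val=0 bits=0x0 at bit 6: 0x1b
word = 0x1b → little-endian bytes:
  [0]=0x1b

1b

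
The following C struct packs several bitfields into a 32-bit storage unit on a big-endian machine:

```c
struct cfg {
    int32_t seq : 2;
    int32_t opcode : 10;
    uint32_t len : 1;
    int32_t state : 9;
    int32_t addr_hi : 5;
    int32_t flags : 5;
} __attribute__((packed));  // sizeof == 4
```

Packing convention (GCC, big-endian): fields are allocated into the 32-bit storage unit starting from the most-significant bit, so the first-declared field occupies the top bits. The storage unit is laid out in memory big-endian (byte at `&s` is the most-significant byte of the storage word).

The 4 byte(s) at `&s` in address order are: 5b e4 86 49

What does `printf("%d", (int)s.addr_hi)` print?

-14

[0]=0x5b [1]=0xe4 [2]=0x86 [3]=0x49 (big-endian) → word 0x5be48649
seq:2 @ bit 30 → (0x5be48649>>30)&0x3 = 0x1
opcode:10 @ bit 20 → (0x5be48649>>20)&0x3ff = 0x1be
len:1 @ bit 19 → (0x5be48649>>19)&0x1 = 0x0
state:9 @ bit 10 → (0x5be48649>>10)&0x1ff = 0x121
addr_hi:5 @ bit 5 → (0x5be48649>>5)&0x1f = 0x12  ←
flags:5 @ bit 0 → (0x5be48649>>0)&0x1f = 0x9
addr_hi signed 5b, MSB=1: 18 - 32 = -14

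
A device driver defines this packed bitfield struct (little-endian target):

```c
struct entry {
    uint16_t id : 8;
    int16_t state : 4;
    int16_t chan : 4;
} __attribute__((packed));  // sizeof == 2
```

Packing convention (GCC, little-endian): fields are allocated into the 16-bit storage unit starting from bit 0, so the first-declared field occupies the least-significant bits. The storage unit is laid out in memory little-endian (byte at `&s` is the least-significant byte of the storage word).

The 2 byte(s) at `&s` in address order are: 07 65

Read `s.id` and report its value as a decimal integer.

7

[0]=0x07 [1]=0x65 (little-endian) → word 0x6507
id [0+:8] = (word>>0) & 0xff = 7  ←
state [8+:4] = (word>>8) & 0xf = 5
chan [12+:4] = (word>>12) & 0xf = 6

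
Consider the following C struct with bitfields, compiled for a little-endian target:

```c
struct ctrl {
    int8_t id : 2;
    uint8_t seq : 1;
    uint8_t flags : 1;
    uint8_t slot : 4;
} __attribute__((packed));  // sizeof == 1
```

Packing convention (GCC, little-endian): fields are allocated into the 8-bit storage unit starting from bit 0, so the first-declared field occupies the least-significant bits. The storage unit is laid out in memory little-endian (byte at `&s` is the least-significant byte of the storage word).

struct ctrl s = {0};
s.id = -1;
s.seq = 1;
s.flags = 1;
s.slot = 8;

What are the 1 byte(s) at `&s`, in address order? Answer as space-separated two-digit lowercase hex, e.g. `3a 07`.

[0+:2] id=-1 & 0x3 = 0x3; word=0x03
[2+:1] seq=1 & 0x1 = 0x1; word=0x07
[3+:1] flags=1 & 0x1 = 0x1; word=0x0f
[4+:4] slot=8 & 0xf = 0x8; word=0x8f
word = 0x8f → little-endian bytes:
  [0]=0x8f

8f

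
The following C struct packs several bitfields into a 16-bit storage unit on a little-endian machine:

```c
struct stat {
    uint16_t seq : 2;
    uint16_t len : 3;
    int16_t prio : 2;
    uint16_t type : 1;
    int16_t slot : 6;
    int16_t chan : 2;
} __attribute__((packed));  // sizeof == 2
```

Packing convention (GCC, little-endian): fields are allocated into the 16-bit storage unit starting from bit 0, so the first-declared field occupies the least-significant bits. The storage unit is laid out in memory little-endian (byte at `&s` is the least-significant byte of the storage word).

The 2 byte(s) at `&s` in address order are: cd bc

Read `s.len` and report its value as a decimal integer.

[0]=0xcd [1]=0xbc (little-endian) → word 0xbccd
seq:2 @ bit 0 → (0xbccd>>0)&0x3 = 0x1
len:3 @ bit 2 → (0xbccd>>2)&0x7 = 0x3  ←
prio:2 @ bit 5 → (0xbccd>>5)&0x3 = 0x2
type:1 @ bit 7 → (0xbccd>>7)&0x1 = 0x1
slot:6 @ bit 8 → (0xbccd>>8)&0x3f = 0x3c
chan:2 @ bit 14 → (0xbccd>>14)&0x3 = 0x2

3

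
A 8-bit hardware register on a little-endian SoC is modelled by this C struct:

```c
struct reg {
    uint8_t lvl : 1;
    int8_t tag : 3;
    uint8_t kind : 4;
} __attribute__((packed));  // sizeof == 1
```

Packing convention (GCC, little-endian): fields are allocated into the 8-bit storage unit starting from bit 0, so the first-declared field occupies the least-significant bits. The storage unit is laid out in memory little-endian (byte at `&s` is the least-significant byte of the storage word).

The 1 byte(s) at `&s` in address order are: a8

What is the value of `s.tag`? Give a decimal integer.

-4

[0]=0xa8 (little-endian) → word 0xa8
lvl [0+:1] = (word>>0) & 0x1 = 0
tag [1+:3] = (word>>1) & 0x7 = 4  ←
kind [4+:4] = (word>>4) & 0xf = 10
tag signed 3b, MSB=1: 4 - 8 = -4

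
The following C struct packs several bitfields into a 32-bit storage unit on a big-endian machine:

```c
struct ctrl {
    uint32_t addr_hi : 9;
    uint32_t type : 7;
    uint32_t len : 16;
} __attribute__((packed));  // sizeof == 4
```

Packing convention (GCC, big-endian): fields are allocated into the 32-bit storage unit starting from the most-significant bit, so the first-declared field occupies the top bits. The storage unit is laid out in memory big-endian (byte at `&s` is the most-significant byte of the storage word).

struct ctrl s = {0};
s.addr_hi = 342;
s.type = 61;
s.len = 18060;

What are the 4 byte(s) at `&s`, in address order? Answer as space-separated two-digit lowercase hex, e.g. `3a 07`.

ab 3d 46 8c

addr_hi:9 = 342 → 0x156 << 23 → word 0xab000000
type:7 = 61 → 0x3d << 16 → word 0xab3d0000
len:16 = 18060 → 0x468c << 0 → word 0xab3d468c
word = 0xab3d468c → big-endian bytes:
  [0]=0xab  [1]=0x3d  [2]=0x46  [3]=0x8c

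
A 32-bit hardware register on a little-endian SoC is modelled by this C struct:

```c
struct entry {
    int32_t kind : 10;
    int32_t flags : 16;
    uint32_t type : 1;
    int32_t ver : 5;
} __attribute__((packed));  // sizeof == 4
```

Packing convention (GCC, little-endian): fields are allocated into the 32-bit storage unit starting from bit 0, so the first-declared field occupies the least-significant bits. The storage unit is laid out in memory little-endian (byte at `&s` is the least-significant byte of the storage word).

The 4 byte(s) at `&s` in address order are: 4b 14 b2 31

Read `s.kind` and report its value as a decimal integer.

[0]=0x4b [1]=0x14 [2]=0xb2 [3]=0x31 (little-endian) → word 0x31b2144b
kind:10 @ bit 0 → (0x31b2144b>>0)&0x3ff = 0x4b  ←
flags:16 @ bit 10 → (0x31b2144b>>10)&0xffff = 0x6c85
type:1 @ bit 26 → (0x31b2144b>>26)&0x1 = 0x0
ver:5 @ bit 27 → (0x31b2144b>>27)&0x1f = 0x6
kind signed 10b, MSB=0: value = 75

75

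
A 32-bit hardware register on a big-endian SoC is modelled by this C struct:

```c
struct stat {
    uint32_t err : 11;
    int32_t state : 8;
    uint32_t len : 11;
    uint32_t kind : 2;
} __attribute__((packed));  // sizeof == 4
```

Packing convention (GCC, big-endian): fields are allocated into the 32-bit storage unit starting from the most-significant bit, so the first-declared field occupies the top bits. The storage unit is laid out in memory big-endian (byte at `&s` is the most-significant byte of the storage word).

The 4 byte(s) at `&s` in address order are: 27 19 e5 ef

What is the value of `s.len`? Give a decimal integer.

[0]=0x27 [1]=0x19 [2]=0xe5 [3]=0xef (big-endian) → word 0x2719e5ef
err:11 @ bit 21 → (0x2719e5ef>>21)&0x7ff = 0x138
state:8 @ bit 13 → (0x2719e5ef>>13)&0xff = 0xcf
len:11 @ bit 2 → (0x2719e5ef>>2)&0x7ff = 0x17b  ←
kind:2 @ bit 0 → (0x2719e5ef>>0)&0x3 = 0x3

379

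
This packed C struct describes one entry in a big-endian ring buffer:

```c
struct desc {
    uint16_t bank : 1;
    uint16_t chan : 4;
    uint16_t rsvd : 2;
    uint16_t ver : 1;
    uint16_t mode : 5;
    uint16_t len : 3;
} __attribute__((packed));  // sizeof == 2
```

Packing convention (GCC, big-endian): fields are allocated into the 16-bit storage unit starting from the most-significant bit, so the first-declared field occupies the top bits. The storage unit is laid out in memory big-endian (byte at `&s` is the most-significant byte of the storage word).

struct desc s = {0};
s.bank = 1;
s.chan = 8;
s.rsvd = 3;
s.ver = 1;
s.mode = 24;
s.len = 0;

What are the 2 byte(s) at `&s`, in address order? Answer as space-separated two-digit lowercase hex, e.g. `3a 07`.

bank (1b) val=1 bits=0x1 at bit 15: 0x8000
chan (4b) val=8 bits=0x8 at bit 11: 0xc000
rsvd (2b) val=3 bits=0x3 at bit 9: 0xc600
ver (1b) val=1 bits=0x1 at bit 8: 0xc700
mode (5b) val=24 bits=0x18 at bit 3: 0xc7c0
len (3b) val=0 bits=0x0 at bit 0: 0xc7c0
word = 0xc7c0 → big-endian bytes:
  [0]=0xc7  [1]=0xc0

c7 c0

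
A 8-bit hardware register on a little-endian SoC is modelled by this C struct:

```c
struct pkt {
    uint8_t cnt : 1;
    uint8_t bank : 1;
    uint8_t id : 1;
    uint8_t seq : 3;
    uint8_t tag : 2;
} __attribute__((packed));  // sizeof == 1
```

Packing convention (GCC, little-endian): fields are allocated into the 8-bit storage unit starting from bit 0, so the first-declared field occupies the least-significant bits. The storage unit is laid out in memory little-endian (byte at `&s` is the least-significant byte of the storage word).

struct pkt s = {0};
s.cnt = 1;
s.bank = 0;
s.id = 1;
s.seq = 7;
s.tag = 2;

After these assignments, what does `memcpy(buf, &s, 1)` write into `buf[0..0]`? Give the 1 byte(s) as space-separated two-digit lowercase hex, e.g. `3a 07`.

bd

cnt (1b) val=1 bits=0x1 at bit 0: 0x01
bank (1b) val=0 bits=0x0 at bit 1: 0x01
id (1b) val=1 bits=0x1 at bit 2: 0x05
seq (3b) val=7 bits=0x7 at bit 3: 0x3d
tag (2b) val=2 bits=0x2 at bit 6: 0xbd
word = 0xbd → little-endian bytes:
  [0]=0xbd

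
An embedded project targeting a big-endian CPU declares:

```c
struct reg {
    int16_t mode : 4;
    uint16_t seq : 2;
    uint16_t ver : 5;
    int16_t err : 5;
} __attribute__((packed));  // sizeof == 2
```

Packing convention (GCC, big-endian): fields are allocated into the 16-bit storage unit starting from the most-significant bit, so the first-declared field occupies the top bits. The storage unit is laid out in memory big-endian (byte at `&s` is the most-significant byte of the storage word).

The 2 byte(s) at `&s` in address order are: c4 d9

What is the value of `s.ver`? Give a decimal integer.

[0]=0xc4 [1]=0xd9 (big-endian) → word 0xc4d9
mode:4 @ bit 12 → (0xc4d9>>12)&0xf = 0xc
seq:2 @ bit 10 → (0xc4d9>>10)&0x3 = 0x1
ver:5 @ bit 5 → (0xc4d9>>5)&0x1f = 0x6  ←
err:5 @ bit 0 → (0xc4d9>>0)&0x1f = 0x19

6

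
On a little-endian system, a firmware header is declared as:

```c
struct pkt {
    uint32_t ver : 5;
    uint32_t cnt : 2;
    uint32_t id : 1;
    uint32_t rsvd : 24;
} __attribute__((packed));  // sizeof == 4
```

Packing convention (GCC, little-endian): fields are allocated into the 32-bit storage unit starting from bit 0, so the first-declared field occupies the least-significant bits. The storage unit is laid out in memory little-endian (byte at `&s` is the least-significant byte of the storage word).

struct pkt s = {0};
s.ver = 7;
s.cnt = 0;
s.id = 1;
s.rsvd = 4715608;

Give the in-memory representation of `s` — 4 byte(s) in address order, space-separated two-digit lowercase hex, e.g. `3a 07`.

87 58 f4 47

ver (5b) val=7 bits=0x7 at bit 0: 0x00000007
cnt (2b) val=0 bits=0x0 at bit 5: 0x00000007
id (1b) val=1 bits=0x1 at bit 7: 0x00000087
rsvd (24b) val=4715608 bits=0x47f458 at bit 8: 0x47f45887
word = 0x47f45887 → little-endian bytes:
  [0]=0x87  [1]=0x58  [2]=0xf4  [3]=0x47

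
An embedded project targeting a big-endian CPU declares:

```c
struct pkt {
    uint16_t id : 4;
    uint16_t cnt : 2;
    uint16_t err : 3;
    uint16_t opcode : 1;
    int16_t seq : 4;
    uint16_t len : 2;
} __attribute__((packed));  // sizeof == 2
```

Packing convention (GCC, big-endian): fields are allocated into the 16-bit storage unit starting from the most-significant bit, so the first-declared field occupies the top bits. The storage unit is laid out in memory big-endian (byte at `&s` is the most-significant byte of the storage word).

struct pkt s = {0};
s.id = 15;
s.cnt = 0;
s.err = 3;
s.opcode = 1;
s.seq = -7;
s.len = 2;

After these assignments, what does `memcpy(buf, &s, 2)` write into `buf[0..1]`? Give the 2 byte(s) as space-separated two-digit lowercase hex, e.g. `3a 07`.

id:4 = 15 → 0xf << 12 → word 0xf000
cnt:2 = 0 → 0x0 << 10 → word 0xf000
err:3 = 3 → 0x3 << 7 → word 0xf180
opcode:1 = 1 → 0x1 << 6 → word 0xf1c0
seq:4 = -7 → 0x9 << 2 → word 0xf1e4
len:2 = 2 → 0x2 << 0 → word 0xf1e6
word = 0xf1e6 → big-endian bytes:
  [0]=0xf1  [1]=0xe6

f1 e6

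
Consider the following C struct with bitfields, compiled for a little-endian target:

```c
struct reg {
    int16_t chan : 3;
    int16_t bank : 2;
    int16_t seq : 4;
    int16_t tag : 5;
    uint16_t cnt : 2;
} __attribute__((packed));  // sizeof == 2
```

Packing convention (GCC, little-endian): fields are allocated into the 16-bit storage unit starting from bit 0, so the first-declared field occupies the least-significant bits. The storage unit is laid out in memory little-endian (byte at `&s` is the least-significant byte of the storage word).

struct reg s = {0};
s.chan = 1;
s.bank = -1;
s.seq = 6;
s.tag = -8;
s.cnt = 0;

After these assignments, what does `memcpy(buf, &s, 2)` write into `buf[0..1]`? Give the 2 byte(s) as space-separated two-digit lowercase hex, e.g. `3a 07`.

[0+:3] chan=1 & 0x7 = 0x1; word=0x0001
[3+:2] bank=-1 & 0x3 = 0x3; word=0x0019
[5+:4] seq=6 & 0xf = 0x6; word=0x00d9
[9+:5] tag=-8 & 0x1f = 0x18; word=0x30d9
[14+:2] cnt=0 & 0x3 = 0x0; word=0x30d9
word = 0x30d9 → little-endian bytes:
  [0]=0xd9  [1]=0x30

d9 30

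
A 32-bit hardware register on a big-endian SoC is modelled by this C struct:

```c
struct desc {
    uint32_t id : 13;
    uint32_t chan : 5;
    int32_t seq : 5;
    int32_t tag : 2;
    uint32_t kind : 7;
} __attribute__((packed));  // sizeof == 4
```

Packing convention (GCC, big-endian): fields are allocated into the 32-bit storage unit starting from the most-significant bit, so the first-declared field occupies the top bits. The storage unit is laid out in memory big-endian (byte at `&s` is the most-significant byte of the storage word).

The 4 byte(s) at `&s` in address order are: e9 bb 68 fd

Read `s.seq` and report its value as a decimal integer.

-12

[0]=0xe9 [1]=0xbb [2]=0x68 [3]=0xfd (big-endian) → word 0xe9bb68fd
id:13 @ bit 19 → (0xe9bb68fd>>19)&0x1fff = 0x1d37
chan:5 @ bit 14 → (0xe9bb68fd>>14)&0x1f = 0xd
seq:5 @ bit 9 → (0xe9bb68fd>>9)&0x1f = 0x14  ←
tag:2 @ bit 7 → (0xe9bb68fd>>7)&0x3 = 0x1
kind:7 @ bit 0 → (0xe9bb68fd>>0)&0x7f = 0x7d
seq signed 5b, MSB=1: 20 - 32 = -12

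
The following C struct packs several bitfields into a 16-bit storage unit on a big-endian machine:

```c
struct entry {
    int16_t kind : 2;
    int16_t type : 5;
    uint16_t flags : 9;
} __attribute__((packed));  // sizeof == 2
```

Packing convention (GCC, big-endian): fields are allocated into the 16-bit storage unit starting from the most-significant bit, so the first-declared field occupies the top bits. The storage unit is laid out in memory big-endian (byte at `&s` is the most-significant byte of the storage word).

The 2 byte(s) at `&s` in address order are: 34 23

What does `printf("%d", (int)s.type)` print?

[0]=0x34 [1]=0x23 (big-endian) → word 0x3423
kind:2 @ bit 14 → (0x3423>>14)&0x3 = 0x0
type:5 @ bit 9 → (0x3423>>9)&0x1f = 0x1a  ←
flags:9 @ bit 0 → (0x3423>>0)&0x1ff = 0x23
type signed 5b, MSB=1: 26 - 32 = -6

-6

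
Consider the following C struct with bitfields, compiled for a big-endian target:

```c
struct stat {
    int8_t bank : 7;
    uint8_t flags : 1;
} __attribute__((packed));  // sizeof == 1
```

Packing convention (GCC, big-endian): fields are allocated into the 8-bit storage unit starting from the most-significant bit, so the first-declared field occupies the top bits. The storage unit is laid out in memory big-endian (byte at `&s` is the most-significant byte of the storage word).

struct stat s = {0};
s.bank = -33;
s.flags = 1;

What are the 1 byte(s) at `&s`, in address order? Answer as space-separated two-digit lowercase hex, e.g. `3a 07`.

bf

[1+:7] bank=-33 & 0x7f = 0x5f; word=0xbe
[0+:1] flags=1 & 0x1 = 0x1; word=0xbf
word = 0xbf → big-endian bytes:
  [0]=0xbf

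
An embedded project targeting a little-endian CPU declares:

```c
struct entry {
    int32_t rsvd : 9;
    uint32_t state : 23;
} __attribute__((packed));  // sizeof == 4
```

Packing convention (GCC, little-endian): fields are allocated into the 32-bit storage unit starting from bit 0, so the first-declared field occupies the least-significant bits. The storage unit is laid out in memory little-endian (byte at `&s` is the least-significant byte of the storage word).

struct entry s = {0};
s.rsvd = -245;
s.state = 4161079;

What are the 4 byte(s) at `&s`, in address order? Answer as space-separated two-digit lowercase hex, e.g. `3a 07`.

0b 6f fc 7e

rsvd (9b) val=-245 bits=0x10b at bit 0: 0x0000010b
state (23b) val=4161079 bits=0x3f7e37 at bit 9: 0x7efc6f0b
word = 0x7efc6f0b → little-endian bytes:
  [0]=0x0b  [1]=0x6f  [2]=0xfc  [3]=0x7e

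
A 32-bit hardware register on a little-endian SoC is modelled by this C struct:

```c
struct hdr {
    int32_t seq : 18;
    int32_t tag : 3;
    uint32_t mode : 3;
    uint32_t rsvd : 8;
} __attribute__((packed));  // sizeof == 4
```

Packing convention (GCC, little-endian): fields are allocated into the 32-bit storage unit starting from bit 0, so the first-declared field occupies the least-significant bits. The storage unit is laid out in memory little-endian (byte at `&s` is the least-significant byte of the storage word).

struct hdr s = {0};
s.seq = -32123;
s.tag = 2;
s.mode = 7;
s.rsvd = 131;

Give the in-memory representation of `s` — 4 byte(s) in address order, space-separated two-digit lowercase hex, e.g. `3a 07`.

85 82 eb 83

[0+:18] seq=-32123 & 0x3ffff = 0x38285; word=0x00038285
[18+:3] tag=2 & 0x7 = 0x2; word=0x000b8285
[21+:3] mode=7 & 0x7 = 0x7; word=0x00eb8285
[24+:8] rsvd=131 & 0xff = 0x83; word=0x83eb8285
word = 0x83eb8285 → little-endian bytes:
  [0]=0x85  [1]=0x82  [2]=0xeb  [3]=0x83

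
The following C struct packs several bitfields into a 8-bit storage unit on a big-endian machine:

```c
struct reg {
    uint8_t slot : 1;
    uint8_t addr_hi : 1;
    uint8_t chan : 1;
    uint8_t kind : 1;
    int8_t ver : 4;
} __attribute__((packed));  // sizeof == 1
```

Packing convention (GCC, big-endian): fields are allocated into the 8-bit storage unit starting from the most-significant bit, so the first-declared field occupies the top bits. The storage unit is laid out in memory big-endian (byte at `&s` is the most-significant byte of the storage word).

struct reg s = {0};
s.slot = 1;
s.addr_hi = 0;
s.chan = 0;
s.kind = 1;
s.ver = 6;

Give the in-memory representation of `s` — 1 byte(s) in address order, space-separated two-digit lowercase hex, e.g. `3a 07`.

slot:1 = 1 → 0x1 << 7 → word 0x80
addr_hi:1 = 0 → 0x0 << 6 → word 0x80
chan:1 = 0 → 0x0 << 5 → word 0x80
kind:1 = 1 → 0x1 << 4 → word 0x90
ver:4 = 6 → 0x6 << 0 → word 0x96
word = 0x96 → big-endian bytes:
  [0]=0x96

96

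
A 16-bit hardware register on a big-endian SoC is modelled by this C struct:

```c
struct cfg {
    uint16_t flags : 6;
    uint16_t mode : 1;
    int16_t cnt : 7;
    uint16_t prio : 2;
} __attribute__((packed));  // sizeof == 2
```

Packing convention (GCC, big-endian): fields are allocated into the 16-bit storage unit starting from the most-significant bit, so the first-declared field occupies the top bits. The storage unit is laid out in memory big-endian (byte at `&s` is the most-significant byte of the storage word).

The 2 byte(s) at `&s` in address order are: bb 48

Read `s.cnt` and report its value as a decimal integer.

[0]=0xbb [1]=0x48 (big-endian) → word 0xbb48
flags [10+:6] = (word>>10) & 0x3f = 46
mode [9+:1] = (word>>9) & 0x1 = 1
cnt [2+:7] = (word>>2) & 0x7f = 82  ←
prio [0+:2] = (word>>0) & 0x3 = 0
cnt signed 7b, MSB=1: 82 - 128 = -46

-46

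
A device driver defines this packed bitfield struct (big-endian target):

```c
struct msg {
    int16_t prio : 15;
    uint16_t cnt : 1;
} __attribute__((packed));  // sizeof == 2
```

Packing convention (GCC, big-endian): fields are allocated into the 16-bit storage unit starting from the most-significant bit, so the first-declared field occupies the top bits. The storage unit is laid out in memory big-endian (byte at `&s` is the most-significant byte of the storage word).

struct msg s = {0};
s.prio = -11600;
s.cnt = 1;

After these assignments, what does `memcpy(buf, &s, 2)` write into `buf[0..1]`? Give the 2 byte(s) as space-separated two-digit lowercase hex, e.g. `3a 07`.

prio (15b) val=-11600 bits=0x52b0 at bit 1: 0xa560
cnt (1b) val=1 bits=0x1 at bit 0: 0xa561
word = 0xa561 → big-endian bytes:
  [0]=0xa5  [1]=0x61

a5 61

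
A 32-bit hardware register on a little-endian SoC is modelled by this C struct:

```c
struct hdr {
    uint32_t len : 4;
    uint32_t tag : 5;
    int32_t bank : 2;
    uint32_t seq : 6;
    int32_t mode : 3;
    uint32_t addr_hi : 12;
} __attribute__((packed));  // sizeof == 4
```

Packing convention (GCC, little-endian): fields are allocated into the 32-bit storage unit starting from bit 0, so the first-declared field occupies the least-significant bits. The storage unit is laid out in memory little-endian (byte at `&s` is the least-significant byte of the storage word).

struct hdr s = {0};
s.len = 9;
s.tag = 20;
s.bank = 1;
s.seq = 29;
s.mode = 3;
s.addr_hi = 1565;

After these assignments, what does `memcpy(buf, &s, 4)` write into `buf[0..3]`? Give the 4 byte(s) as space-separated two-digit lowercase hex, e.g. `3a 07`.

49 eb d6 61

len (4b) val=9 bits=0x9 at bit 0: 0x00000009
tag (5b) val=20 bits=0x14 at bit 4: 0x00000149
bank (2b) val=1 bits=0x1 at bit 9: 0x00000349
seq (6b) val=29 bits=0x1d at bit 11: 0x0000eb49
mode (3b) val=3 bits=0x3 at bit 17: 0x0006eb49
addr_hi (12b) val=1565 bits=0x61d at bit 20: 0x61d6eb49
word = 0x61d6eb49 → little-endian bytes:
  [0]=0x49  [1]=0xeb  [2]=0xd6  [3]=0x61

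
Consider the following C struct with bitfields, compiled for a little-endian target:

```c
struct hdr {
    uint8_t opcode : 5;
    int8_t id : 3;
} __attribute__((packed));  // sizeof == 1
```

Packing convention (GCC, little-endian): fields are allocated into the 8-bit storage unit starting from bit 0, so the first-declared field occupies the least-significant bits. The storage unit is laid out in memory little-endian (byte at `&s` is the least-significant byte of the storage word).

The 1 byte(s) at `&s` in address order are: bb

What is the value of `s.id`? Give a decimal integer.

[0]=0xbb (little-endian) → word 0xbb
opcode:5 @ bit 0 → (0xbb>>0)&0x1f = 0x1b
id:3 @ bit 5 → (0xbb>>5)&0x7 = 0x5  ←
id signed 3b, MSB=1: 5 - 8 = -3

-3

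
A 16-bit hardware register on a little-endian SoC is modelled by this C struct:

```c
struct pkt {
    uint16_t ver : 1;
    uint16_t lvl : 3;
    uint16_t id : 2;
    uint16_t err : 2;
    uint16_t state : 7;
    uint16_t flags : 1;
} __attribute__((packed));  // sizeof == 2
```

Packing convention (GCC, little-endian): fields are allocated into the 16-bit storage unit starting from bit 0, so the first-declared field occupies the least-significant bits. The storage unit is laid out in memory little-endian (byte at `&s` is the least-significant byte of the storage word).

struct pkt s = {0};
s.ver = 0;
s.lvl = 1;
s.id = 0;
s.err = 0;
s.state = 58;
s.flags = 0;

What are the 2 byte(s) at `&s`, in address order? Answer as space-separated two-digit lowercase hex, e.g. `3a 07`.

02 3a

ver (1b) val=0 bits=0x0 at bit 0: 0x0000
lvl (3b) val=1 bits=0x1 at bit 1: 0x0002
id (2b) val=0 bits=0x0 at bit 4: 0x0002
err (2b) val=0 bits=0x0 at bit 6: 0x0002
state (7b) val=58 bits=0x3a at bit 8: 0x3a02
flags (1b) val=0 bits=0x0 at bit 15: 0x3a02
word = 0x3a02 → little-endian bytes:
  [0]=0x02  [1]=0x3a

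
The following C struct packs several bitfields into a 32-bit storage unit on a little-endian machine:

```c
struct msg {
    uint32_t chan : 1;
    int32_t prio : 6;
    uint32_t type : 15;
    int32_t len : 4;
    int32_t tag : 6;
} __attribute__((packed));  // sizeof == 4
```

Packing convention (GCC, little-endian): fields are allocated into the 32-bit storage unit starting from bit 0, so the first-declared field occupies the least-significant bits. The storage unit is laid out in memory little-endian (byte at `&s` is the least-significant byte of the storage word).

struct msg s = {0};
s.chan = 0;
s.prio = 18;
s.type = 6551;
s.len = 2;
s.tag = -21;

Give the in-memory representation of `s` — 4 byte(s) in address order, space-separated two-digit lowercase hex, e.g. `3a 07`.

chan:1 = 0 → 0x0 << 0 → word 0x00000000
prio:6 = 18 → 0x12 << 1 → word 0x00000024
type:15 = 6551 → 0x1997 << 7 → word 0x000ccba4
len:4 = 2 → 0x2 << 22 → word 0x008ccba4
tag:6 = -21 → 0x2b << 26 → word 0xac8ccba4
word = 0xac8ccba4 → little-endian bytes:
  [0]=0xa4  [1]=0xcb  [2]=0x8c  [3]=0xac

a4 cb 8c ac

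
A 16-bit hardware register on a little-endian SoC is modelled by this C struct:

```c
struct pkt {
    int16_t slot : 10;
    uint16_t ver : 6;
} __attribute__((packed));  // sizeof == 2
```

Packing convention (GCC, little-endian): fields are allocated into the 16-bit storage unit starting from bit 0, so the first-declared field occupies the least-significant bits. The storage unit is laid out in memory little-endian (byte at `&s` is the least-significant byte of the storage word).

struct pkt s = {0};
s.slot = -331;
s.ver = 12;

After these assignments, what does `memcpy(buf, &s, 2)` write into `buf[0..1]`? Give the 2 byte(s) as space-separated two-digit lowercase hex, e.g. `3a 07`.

slot (10b) val=-331 bits=0x2b5 at bit 0: 0x02b5
ver (6b) val=12 bits=0xc at bit 10: 0x32b5
word = 0x32b5 → little-endian bytes:
  [0]=0xb5  [1]=0x32

b5 32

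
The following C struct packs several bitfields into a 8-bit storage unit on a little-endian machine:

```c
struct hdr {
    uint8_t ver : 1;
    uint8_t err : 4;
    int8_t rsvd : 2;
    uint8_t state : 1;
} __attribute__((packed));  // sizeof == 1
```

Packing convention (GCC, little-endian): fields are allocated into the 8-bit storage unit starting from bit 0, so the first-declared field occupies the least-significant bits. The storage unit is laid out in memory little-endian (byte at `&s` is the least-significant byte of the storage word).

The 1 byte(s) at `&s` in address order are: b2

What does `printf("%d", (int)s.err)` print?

9

[0]=0xb2 (little-endian) → word 0xb2
ver [0+:1] = (word>>0) & 0x1 = 0
err [1+:4] = (word>>1) & 0xf = 9  ←
rsvd [5+:2] = (word>>5) & 0x3 = 1
state [7+:1] = (word>>7) & 0x1 = 1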